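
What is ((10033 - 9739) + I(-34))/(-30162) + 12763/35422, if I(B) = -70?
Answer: 188511539/534199182 ≈ 0.35289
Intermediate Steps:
((10033 - 9739) + I(-34))/(-30162) + 12763/35422 = ((10033 - 9739) - 70)/(-30162) + 12763/35422 = (294 - 70)*(-1/30162) + 12763*(1/35422) = 224*(-1/30162) + 12763/35422 = -112/15081 + 12763/35422 = 188511539/534199182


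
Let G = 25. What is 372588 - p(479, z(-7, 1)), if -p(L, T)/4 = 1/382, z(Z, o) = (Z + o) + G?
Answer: 71164310/191 ≈ 3.7259e+5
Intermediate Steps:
z(Z, o) = 25 + Z + o (z(Z, o) = (Z + o) + 25 = 25 + Z + o)
p(L, T) = -2/191 (p(L, T) = -4/382 = -4*1/382 = -2/191)
372588 - p(479, z(-7, 1)) = 372588 - 1*(-2/191) = 372588 + 2/191 = 71164310/191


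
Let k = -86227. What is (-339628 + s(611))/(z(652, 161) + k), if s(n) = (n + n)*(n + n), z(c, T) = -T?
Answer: -96138/7199 ≈ -13.354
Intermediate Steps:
s(n) = 4*n**2 (s(n) = (2*n)*(2*n) = 4*n**2)
(-339628 + s(611))/(z(652, 161) + k) = (-339628 + 4*611**2)/(-1*161 - 86227) = (-339628 + 4*373321)/(-161 - 86227) = (-339628 + 1493284)/(-86388) = 1153656*(-1/86388) = -96138/7199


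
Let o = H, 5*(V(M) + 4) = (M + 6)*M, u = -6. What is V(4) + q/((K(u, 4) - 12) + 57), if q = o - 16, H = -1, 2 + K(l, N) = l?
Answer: 131/37 ≈ 3.5405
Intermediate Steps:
K(l, N) = -2 + l
V(M) = -4 + M*(6 + M)/5 (V(M) = -4 + ((M + 6)*M)/5 = -4 + ((6 + M)*M)/5 = -4 + (M*(6 + M))/5 = -4 + M*(6 + M)/5)
o = -1
q = -17 (q = -1 - 16 = -17)
V(4) + q/((K(u, 4) - 12) + 57) = (-4 + (⅕)*4² + (6/5)*4) - 17/(((-2 - 6) - 12) + 57) = (-4 + (⅕)*16 + 24/5) - 17/((-8 - 12) + 57) = (-4 + 16/5 + 24/5) - 17/(-20 + 57) = 4 - 17/37 = 131/37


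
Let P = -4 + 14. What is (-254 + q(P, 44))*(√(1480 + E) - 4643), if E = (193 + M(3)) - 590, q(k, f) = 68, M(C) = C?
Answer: 863598 - 186*√1086 ≈ 8.5747e+5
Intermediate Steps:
P = 10
E = -394 (E = (193 + 3) - 590 = 196 - 590 = -394)
(-254 + q(P, 44))*(√(1480 + E) - 4643) = (-254 + 68)*(√(1480 - 394) - 4643) = -186*(√1086 - 4643) = -186*(-4643 + √1086) = 863598 - 186*√1086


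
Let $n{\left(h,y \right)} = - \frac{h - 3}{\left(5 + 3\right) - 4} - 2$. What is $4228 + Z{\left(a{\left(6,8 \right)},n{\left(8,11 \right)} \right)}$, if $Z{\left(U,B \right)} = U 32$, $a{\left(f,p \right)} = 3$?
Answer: $4324$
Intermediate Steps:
$n{\left(h,y \right)} = - \frac{5}{4} - \frac{h}{4}$ ($n{\left(h,y \right)} = - \frac{-3 + h}{8 - 4} - 2 = - \frac{-3 + h}{4} - 2 = - (- \frac{3}{4} + \frac{h}{4}) - 2 = \left(\frac{3}{4} - \frac{h}{4}\right) - 2 = - \frac{5}{4} - \frac{h}{4}$)
$Z{\left(U,B \right)} = 32 U$
$4228 + Z{\left(a{\left(6,8 \right)},n{\left(8,11 \right)} \right)} = 4228 + 32 \cdot 3 = 4228 + 96 = 4324$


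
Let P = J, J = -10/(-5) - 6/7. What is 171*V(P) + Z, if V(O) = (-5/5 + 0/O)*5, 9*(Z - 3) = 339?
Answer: -2443/3 ≈ -814.33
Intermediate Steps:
J = 8/7 (J = -10*(-⅕) - 6*⅐ = 2 - 6/7 = 8/7 ≈ 1.1429)
Z = 122/3 (Z = 3 + (⅑)*339 = 3 + 113/3 = 122/3 ≈ 40.667)
P = 8/7 ≈ 1.1429
V(O) = -5 (V(O) = (-5*⅕ + 0)*5 = (-1 + 0)*5 = -1*5 = -5)
171*V(P) + Z = 171*(-5) + 122/3 = -855 + 122/3 = -2443/3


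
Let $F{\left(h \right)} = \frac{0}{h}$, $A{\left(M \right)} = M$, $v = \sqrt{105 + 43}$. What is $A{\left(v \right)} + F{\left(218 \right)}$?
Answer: $2 \sqrt{37} \approx 12.166$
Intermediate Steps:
$v = 2 \sqrt{37}$ ($v = \sqrt{148} = 2 \sqrt{37} \approx 12.166$)
$F{\left(h \right)} = 0$
$A{\left(v \right)} + F{\left(218 \right)} = 2 \sqrt{37} + 0 = 2 \sqrt{37}$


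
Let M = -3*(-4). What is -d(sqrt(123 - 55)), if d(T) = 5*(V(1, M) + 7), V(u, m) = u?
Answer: -40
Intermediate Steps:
M = 12
d(T) = 40 (d(T) = 5*(1 + 7) = 5*8 = 40)
-d(sqrt(123 - 55)) = -1*40 = -40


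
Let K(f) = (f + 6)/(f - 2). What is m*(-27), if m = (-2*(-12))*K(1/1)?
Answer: 4536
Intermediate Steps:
K(f) = (6 + f)/(-2 + f)
m = -168 (m = (-2*(-12))*((6 + 1/1)/(-2 + 1/1)) = 24*((6 + 1*1)/(-2 + 1*1)) = 24*((6 + 1)/(-2 + 1)) = 24*(7/(-1)) = 24*(-1*7) = 24*(-7) = -168)
m*(-27) = -168*(-27) = 4536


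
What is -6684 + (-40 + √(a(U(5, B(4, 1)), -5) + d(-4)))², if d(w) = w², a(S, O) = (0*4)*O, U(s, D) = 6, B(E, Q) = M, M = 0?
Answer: -5388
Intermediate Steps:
B(E, Q) = 0
a(S, O) = 0 (a(S, O) = 0*O = 0)
-6684 + (-40 + √(a(U(5, B(4, 1)), -5) + d(-4)))² = -6684 + (-40 + √(0 + (-4)²))² = -6684 + (-40 + √(0 + 16))² = -6684 + (-40 + √16)² = -6684 + (-40 + 4)² = -6684 + (-36)² = -6684 + 1296 = -5388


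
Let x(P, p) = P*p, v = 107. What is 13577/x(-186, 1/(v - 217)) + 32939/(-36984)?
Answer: 3068242657/382168 ≈ 8028.5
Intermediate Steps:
13577/x(-186, 1/(v - 217)) + 32939/(-36984) = 13577/((-186/(107 - 217))) + 32939/(-36984) = 13577/((-186/(-110))) + 32939*(-1/36984) = 13577/((-186*(-1/110))) - 32939/36984 = 13577/(93/55) - 32939/36984 = 13577*(55/93) - 32939/36984 = 746735/93 - 32939/36984 = 3068242657/382168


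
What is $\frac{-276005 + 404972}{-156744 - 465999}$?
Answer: $- \frac{42989}{207581} \approx -0.2071$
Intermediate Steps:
$\frac{-276005 + 404972}{-156744 - 465999} = \frac{128967}{-622743} = 128967 \left(- \frac{1}{622743}\right) = - \frac{42989}{207581}$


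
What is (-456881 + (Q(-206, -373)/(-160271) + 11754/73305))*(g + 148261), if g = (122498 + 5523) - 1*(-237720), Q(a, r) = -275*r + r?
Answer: -102186409785170687506/435135765 ≈ -2.3484e+11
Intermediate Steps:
Q(a, r) = -274*r
g = 365741 (g = 128021 + 237720 = 365741)
(-456881 + (Q(-206, -373)/(-160271) + 11754/73305))*(g + 148261) = (-456881 + (-274*(-373)/(-160271) + 11754/73305))*(365741 + 148261) = (-456881 + (102202*(-1/160271) + 11754*(1/73305)))*514002 = (-456881 + (-102202/160271 + 1306/8145))*514002 = (-456881 - 623121364/1305407295)*514002 = -596416413468259/1305407295*514002 = -102186409785170687506/435135765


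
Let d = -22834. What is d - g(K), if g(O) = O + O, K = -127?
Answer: -22580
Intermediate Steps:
g(O) = 2*O
d - g(K) = -22834 - 2*(-127) = -22834 - 1*(-254) = -22834 + 254 = -22580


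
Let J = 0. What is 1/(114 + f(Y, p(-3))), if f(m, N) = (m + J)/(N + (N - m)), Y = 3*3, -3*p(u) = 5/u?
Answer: 71/8013 ≈ 0.0088606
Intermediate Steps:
p(u) = -5/(3*u)
Y = 9
f(m, N) = m/(-m + 2*N) (f(m, N) = (m + 0)/(N + (N - m)) = m/(-m + 2*N))
1/(114 + f(Y, p(-3))) = 1/(114 + 9/(-1*9 + 2*(-5/3/(-3)))) = 1/(114 + 9/(-9 + 2*(-5/3*(-⅓)))) = 1/(114 + 9/(-9 + 2*(5/9))) = 1/(114 + 9/(-9 + 10/9)) = 1/(114 + 9/(-71/9)) = 1/(114 + 9*(-9/71)) = 1/(114 - 81/71) = 1/(8013/71) = 71/8013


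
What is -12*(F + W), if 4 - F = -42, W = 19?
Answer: -780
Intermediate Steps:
F = 46 (F = 4 - 1*(-42) = 4 + 42 = 46)
-12*(F + W) = -12*(46 + 19) = -12*65 = -780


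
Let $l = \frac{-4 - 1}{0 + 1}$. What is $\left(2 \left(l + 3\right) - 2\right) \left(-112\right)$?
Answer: $672$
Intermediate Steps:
$l = -5$ ($l = - \frac{5}{1} = \left(-5\right) 1 = -5$)
$\left(2 \left(l + 3\right) - 2\right) \left(-112\right) = \left(2 \left(-5 + 3\right) - 2\right) \left(-112\right) = \left(2 \left(-2\right) - 2\right) \left(-112\right) = \left(-4 - 2\right) \left(-112\right) = \left(-6\right) \left(-112\right) = 672$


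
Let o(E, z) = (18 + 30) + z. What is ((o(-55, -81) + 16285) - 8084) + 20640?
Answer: 28808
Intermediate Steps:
o(E, z) = 48 + z
((o(-55, -81) + 16285) - 8084) + 20640 = (((48 - 81) + 16285) - 8084) + 20640 = ((-33 + 16285) - 8084) + 20640 = (16252 - 8084) + 20640 = 8168 + 20640 = 28808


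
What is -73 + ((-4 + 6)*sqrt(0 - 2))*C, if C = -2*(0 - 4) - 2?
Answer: -73 + 12*I*sqrt(2) ≈ -73.0 + 16.971*I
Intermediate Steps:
C = 6 (C = -2*(-4) - 2 = 8 - 2 = 6)
-73 + ((-4 + 6)*sqrt(0 - 2))*C = -73 + ((-4 + 6)*sqrt(0 - 2))*6 = -73 + (2*sqrt(-2))*6 = -73 + (2*(I*sqrt(2)))*6 = -73 + (2*I*sqrt(2))*6 = -73 + 12*I*sqrt(2)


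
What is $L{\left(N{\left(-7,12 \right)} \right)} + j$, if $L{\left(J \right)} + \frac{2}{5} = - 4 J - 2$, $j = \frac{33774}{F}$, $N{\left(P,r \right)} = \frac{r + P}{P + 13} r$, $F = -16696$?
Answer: $- \frac{1854211}{41740} \approx -44.423$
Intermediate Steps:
$N{\left(P,r \right)} = \frac{r \left(P + r\right)}{13 + P}$ ($N{\left(P,r \right)} = \frac{P + r}{13 + P} r = \frac{r \left(P + r\right)}{13 + P}$)
$j = - \frac{16887}{8348}$ ($j = \frac{33774}{-16696} = 33774 \left(- \frac{1}{16696}\right) = - \frac{16887}{8348} \approx -2.0229$)
$L{\left(J \right)} = - \frac{12}{5} - 4 J$ ($L{\left(J \right)} = - \frac{2}{5} - \left(2 + 4 J\right) = - \frac{12}{5} - 4 J$)
$L{\left(N{\left(-7,12 \right)} \right)} + j = \left(- \frac{12}{5} - 4 \frac{12 \left(-7 + 12\right)}{13 - 7}\right) - \frac{16887}{8348} = \left(- \frac{12}{5} - 4 \cdot 12 \cdot \frac{1}{6} \cdot 5\right) - \frac{16887}{8348} = \left(- \frac{12}{5} - 40\right) - \frac{16887}{8348} = - \frac{212}{5} - \frac{16887}{8348} = - \frac{1854211}{41740}$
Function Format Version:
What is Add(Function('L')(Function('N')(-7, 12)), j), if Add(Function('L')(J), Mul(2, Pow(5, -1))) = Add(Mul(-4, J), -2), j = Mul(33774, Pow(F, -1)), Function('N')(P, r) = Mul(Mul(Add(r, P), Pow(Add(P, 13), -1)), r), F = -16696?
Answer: Rational(-1854211, 41740) ≈ -44.423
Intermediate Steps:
Function('N')(P, r) = Mul(r, Pow(Add(13, P), -1), Add(P, r)) (Function('N')(P, r) = Mul(Mul(Add(P, r), Pow(Add(13, P), -1)), r) = Mul(Mul(Pow(Add(13, P), -1), Add(P, r)), r) = Mul(r, Pow(Add(13, P), -1), Add(P, r)))
j = Rational(-16887, 8348) (j = Mul(33774, Pow(-16696, -1)) = Mul(33774, Rational(-1, 16696)) = Rational(-16887, 8348) ≈ -2.0229)
Function('L')(J) = Add(Rational(-12, 5), Mul(-4, J)) (Function('L')(J) = Add(Rational(-2, 5), Add(Mul(-4, J), -2)) = Add(Rational(-2, 5), Add(-2, Mul(-4, J))) = Add(Rational(-12, 5), Mul(-4, J)))
Add(Function('L')(Function('N')(-7, 12)), j) = Add(Add(Rational(-12, 5), Mul(-4, Mul(12, Pow(Add(13, -7), -1), Add(-7, 12)))), Rational(-16887, 8348)) = Add(Add(Rational(-12, 5), Mul(-4, Mul(12, Pow(6, -1), 5))), Rational(-16887, 8348)) = Add(Add(Rational(-12, 5), Mul(-4, Mul(12, Rational(1, 6), 5))), Rational(-16887, 8348)) = Add(Add(Rational(-12, 5), Mul(-4, 10)), Rational(-16887, 8348)) = Add(Add(Rational(-12, 5), -40), Rational(-16887, 8348)) = Add(Rational(-212, 5), Rational(-16887, 8348)) = Rational(-1854211, 41740)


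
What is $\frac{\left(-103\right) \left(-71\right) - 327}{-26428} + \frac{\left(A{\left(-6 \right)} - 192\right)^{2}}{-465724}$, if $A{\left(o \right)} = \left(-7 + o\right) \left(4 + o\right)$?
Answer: $- \frac{497724729}{1538519234} \approx -0.32351$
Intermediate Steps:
$\frac{\left(-103\right) \left(-71\right) - 327}{-26428} + \frac{\left(A{\left(-6 \right)} - 192\right)^{2}}{-465724} = \frac{\left(-103\right) \left(-71\right) - 327}{-26428} + \frac{\left(\left(-28 + \left(-6\right)^{2} - -18\right) - 192\right)^{2}}{-465724} = \left(7313 - 327\right) \left(- \frac{1}{26428}\right) + \left(\left(-28 + 36 + 18\right) - 192\right)^{2} \left(- \frac{1}{465724}\right) = 6986 \left(- \frac{1}{26428}\right) + \left(26 - 192\right)^{2} \left(- \frac{1}{465724}\right) = - \frac{3493}{13214} + \left(-166\right)^{2} \left(- \frac{1}{465724}\right) = - \frac{3493}{13214} + 27556 \left(- \frac{1}{465724}\right) = - \frac{3493}{13214} - \frac{6889}{116431} = - \frac{497724729}{1538519234}$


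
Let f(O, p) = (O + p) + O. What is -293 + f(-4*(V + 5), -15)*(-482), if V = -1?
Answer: 22361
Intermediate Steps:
f(O, p) = p + 2*O
-293 + f(-4*(V + 5), -15)*(-482) = -293 + (-15 + 2*(-4*(-1 + 5)))*(-482) = -293 + (-15 + 2*(-4*4))*(-482) = -293 + (-15 + 2*(-16))*(-482) = -293 + (-15 - 32)*(-482) = -293 - 47*(-482) = -293 + 22654 = 22361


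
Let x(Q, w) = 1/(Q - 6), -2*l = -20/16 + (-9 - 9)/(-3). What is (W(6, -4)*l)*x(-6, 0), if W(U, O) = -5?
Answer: -95/96 ≈ -0.98958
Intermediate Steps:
l = -19/8 (l = -(-20/16 + (-9 - 9)/(-3))/2 = -(-20*1/16 - 18*(-⅓))/2 = -(-5/4 + 6)/2 = -½*19/4 = -19/8 ≈ -2.3750)
x(Q, w) = 1/(-6 + Q)
(W(6, -4)*l)*x(-6, 0) = (-5*(-19/8))/(-6 - 6) = (95/8)/(-12) = (95/8)*(-1/12) = -95/96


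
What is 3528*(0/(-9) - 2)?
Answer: -7056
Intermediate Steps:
3528*(0/(-9) - 2) = 3528*(0*(-⅑) - 2) = 3528*(0 - 2) = 3528*(-2) = -7056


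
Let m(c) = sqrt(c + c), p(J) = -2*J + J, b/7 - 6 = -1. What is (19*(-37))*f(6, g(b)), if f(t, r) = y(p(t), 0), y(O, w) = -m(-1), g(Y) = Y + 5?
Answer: 703*I*sqrt(2) ≈ 994.19*I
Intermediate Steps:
b = 35 (b = 42 + 7*(-1) = 42 - 7 = 35)
g(Y) = 5 + Y
p(J) = -J
m(c) = sqrt(2)*sqrt(c) (m(c) = sqrt(2*c) = sqrt(2)*sqrt(c))
y(O, w) = -I*sqrt(2) (y(O, w) = -sqrt(2)*sqrt(-1) = -sqrt(2)*I = -I*sqrt(2))
f(t, r) = -I*sqrt(2)
(19*(-37))*f(6, g(b)) = (19*(-37))*(-I*sqrt(2)) = -(-703)*I*sqrt(2) = 703*I*sqrt(2)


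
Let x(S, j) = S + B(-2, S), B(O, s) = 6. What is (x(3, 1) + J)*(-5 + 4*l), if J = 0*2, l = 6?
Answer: 171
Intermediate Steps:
J = 0
x(S, j) = 6 + S (x(S, j) = S + 6 = 6 + S)
(x(3, 1) + J)*(-5 + 4*l) = ((6 + 3) + 0)*(-5 + 4*6) = (9 + 0)*(-5 + 24) = 9*19 = 171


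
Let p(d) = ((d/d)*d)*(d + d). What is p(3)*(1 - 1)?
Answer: 0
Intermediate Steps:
p(d) = 2*d² (p(d) = (1*d)*(2*d) = d*(2*d) = 2*d²)
p(3)*(1 - 1) = (2*3²)*(1 - 1) = (2*9)*0 = 18*0 = 0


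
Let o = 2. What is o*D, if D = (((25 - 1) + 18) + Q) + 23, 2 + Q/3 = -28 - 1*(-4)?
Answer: -26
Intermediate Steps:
Q = -78 (Q = -6 + 3*(-28 - 1*(-4)) = -6 + 3*(-28 + 4) = -6 + 3*(-24) = -6 - 72 = -78)
D = -13 (D = (((25 - 1) + 18) - 78) + 23 = ((24 + 18) - 78) + 23 = (42 - 78) + 23 = -36 + 23 = -13)
o*D = 2*(-13) = -26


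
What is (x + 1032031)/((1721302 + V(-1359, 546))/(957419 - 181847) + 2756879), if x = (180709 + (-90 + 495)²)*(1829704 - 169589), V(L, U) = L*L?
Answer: 443859170336379252/2138161727971 ≈ 2.0759e+5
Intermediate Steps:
V(L, U) = L²
x = 572298084410 (x = (180709 + 405²)*1660115 = (180709 + 164025)*1660115 = 344734*1660115 = 572298084410)
(x + 1032031)/((1721302 + V(-1359, 546))/(957419 - 181847) + 2756879) = (572298084410 + 1032031)/((1721302 + (-1359)²)/(957419 - 181847) + 2756879) = 572299116441/((1721302 + 1846881)/775572 + 2756879) = 572299116441/(3568183*(1/775572) + 2756879) = 572299116441/(3568183/775572 + 2756879) = 572299116441/(2138161727971/775572) = 572299116441*(775572/2138161727971) = 443859170336379252/2138161727971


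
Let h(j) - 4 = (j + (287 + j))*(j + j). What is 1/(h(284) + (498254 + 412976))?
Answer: 1/1396874 ≈ 7.1588e-7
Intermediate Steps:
h(j) = 4 + 2*j*(287 + 2*j) (h(j) = 4 + (j + (287 + j))*(j + j) = 4 + (287 + 2*j)*(2*j) = 4 + 2*j*(287 + 2*j))
1/(h(284) + (498254 + 412976)) = 1/((4 + 4*284² + 574*284) + (498254 + 412976)) = 1/((4 + 4*80656 + 163016) + 911230) = 1/((4 + 322624 + 163016) + 911230) = 1/(485644 + 911230) = 1/1396874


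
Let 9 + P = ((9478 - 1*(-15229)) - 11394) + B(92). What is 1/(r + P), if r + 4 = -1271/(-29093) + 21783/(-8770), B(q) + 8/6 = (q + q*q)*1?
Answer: 765436830/16726499015593 ≈ 4.5762e-5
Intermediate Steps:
B(q) = -4/3 + q + q**2 (B(q) = -4/3 + (q + q*q)*1 = -4/3 + (q + q**2)*1 = -4/3 + (q + q**2) = -4/3 + q + q**2)
P = 65576/3 (P = -9 + (((9478 - 1*(-15229)) - 11394) + (-4/3 + 92 + 92**2)) = -9 + (((9478 + 15229) - 11394) + (-4/3 + 92 + 8464)) = -9 + ((24707 - 11394) + 25664/3) = -9 + (13313 + 25664/3) = -9 + 65603/3 = 65576/3 ≈ 21859.)
r = -1643168589/255145610 (r = -4 + (-1271/(-29093) + 21783/(-8770)) = -4 + (-1271*(-1/29093) + 21783*(-1/8770)) = -4 + (1271/29093 - 21783/8770) = -4 - 622586149/255145610 = -1643168589/255145610 ≈ -6.4401)
1/(r + P) = 1/(-1643168589/255145610 + 65576/3) = 1/(16726499015593/765436830) = 765436830/16726499015593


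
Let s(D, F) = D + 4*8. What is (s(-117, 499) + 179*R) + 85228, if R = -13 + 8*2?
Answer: 85680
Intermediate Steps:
s(D, F) = 32 + D (s(D, F) = D + 32 = 32 + D)
R = 3 (R = -13 + 16 = 3)
(s(-117, 499) + 179*R) + 85228 = ((32 - 117) + 179*3) + 85228 = (-85 + 537) + 85228 = 452 + 85228 = 85680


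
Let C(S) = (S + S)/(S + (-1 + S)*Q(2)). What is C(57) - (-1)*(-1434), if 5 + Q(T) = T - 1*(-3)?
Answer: -1432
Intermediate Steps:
Q(T) = -2 + T (Q(T) = -5 + (T - 1*(-3)) = -5 + (T + 3) = -5 + (3 + T) = -2 + T)
C(S) = 2 (C(S) = (S + S)/(S + (-1 + S)*(-2 + 2)) = (2*S)/(S + (-1 + S)*0) = (2*S)/(S + 0) = (2*S)/S = 2)
C(57) - (-1)*(-1434) = 2 - (-1)*(-1434) = 2 - 1*1434 = 2 - 1434 = -1432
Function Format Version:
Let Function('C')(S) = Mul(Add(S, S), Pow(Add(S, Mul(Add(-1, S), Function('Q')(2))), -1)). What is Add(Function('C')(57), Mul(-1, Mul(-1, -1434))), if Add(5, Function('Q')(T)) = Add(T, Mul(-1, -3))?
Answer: -1432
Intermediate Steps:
Function('Q')(T) = Add(-2, T) (Function('Q')(T) = Add(-5, Add(T, Mul(-1, -3))) = Add(-5, Add(T, 3)) = Add(-5, Add(3, T)) = Add(-2, T))
Function('C')(S) = 2 (Function('C')(S) = Mul(Add(S, S), Pow(Add(S, Mul(Add(-1, S), Add(-2, 2))), -1)) = Mul(Mul(2, S), Pow(Add(S, Mul(Add(-1, S), 0)), -1)) = Mul(Mul(2, S), Pow(Add(S, 0), -1)) = Mul(Mul(2, S), Pow(S, -1)) = 2)
Add(Function('C')(57), Mul(-1, Mul(-1, -1434))) = Add(2, Mul(-1, Mul(-1, -1434))) = Add(2, Mul(-1, 1434)) = Add(2, -1434) = -1432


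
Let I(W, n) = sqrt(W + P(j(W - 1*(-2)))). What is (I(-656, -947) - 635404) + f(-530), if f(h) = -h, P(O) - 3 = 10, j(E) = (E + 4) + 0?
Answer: -634874 + I*sqrt(643) ≈ -6.3487e+5 + 25.357*I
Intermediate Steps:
j(E) = 4 + E (j(E) = (4 + E) + 0 = 4 + E)
P(O) = 13 (P(O) = 3 + 10 = 13)
I(W, n) = sqrt(13 + W) (I(W, n) = sqrt(W + 13) = sqrt(13 + W))
(I(-656, -947) - 635404) + f(-530) = (sqrt(13 - 656) - 635404) - 1*(-530) = (sqrt(-643) - 635404) + 530 = (I*sqrt(643) - 635404) + 530 = (-635404 + I*sqrt(643)) + 530 = -634874 + I*sqrt(643)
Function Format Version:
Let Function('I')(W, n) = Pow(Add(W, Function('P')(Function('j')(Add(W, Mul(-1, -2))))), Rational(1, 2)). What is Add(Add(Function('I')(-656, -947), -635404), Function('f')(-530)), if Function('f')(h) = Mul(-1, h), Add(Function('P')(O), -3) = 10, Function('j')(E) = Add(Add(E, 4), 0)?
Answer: Add(-634874, Mul(I, Pow(643, Rational(1, 2)))) ≈ Add(-6.3487e+5, Mul(25.357, I))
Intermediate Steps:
Function('j')(E) = Add(4, E) (Function('j')(E) = Add(Add(4, E), 0) = Add(4, E))
Function('P')(O) = 13 (Function('P')(O) = Add(3, 10) = 13)
Function('I')(W, n) = Pow(Add(13, W), Rational(1, 2)) (Function('I')(W, n) = Pow(Add(W, 13), Rational(1, 2)) = Pow(Add(13, W), Rational(1, 2)))
Add(Add(Function('I')(-656, -947), -635404), Function('f')(-530)) = Add(Add(Pow(Add(13, -656), Rational(1, 2)), -635404), Mul(-1, -530)) = Add(Add(Pow(-643, Rational(1, 2)), -635404), 530) = Add(Add(Mul(I, Pow(643, Rational(1, 2))), -635404), 530) = Add(Add(-635404, Mul(I, Pow(643, Rational(1, 2)))), 530) = Add(-634874, Mul(I, Pow(643, Rational(1, 2))))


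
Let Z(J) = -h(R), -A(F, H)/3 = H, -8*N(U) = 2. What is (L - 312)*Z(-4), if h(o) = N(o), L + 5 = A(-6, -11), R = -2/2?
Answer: -71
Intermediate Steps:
N(U) = -1/4 (N(U) = -1/8*2 = -1/4)
A(F, H) = -3*H
R = -1 (R = -2*1/2 = -1)
L = 28 (L = -5 - 3*(-11) = -5 + 33 = 28)
h(o) = -1/4
Z(J) = 1/4 (Z(J) = -1*(-1/4) = 1/4)
(L - 312)*Z(-4) = (28 - 312)*(1/4) = -284*1/4 = -71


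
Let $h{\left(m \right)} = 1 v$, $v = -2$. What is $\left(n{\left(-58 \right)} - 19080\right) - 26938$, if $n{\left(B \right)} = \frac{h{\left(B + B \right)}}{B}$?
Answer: $- \frac{1334521}{29} \approx -46018.0$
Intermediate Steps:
$h{\left(m \right)} = -2$ ($h{\left(m \right)} = 1 \left(-2\right) = -2$)
$n{\left(B \right)} = - \frac{2}{B}$
$\left(n{\left(-58 \right)} - 19080\right) - 26938 = \left(- \frac{2}{-58} - 19080\right) - 26938 = \left(\left(-2\right) \left(- \frac{1}{58}\right) - 19080\right) - 26938 = \left(\frac{1}{29} - 19080\right) - 26938 = - \frac{553319}{29} - 26938 = - \frac{1334521}{29}$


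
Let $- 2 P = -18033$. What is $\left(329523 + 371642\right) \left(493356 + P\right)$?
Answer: $\frac{704492027925}{2} \approx 3.5225 \cdot 10^{11}$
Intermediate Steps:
$P = \frac{18033}{2}$ ($P = \left(- \frac{1}{2}\right) \left(-18033\right) = \frac{18033}{2} \approx 9016.5$)
$\left(329523 + 371642\right) \left(493356 + P\right) = \left(329523 + 371642\right) \left(493356 + \frac{18033}{2}\right) = 701165 \cdot \frac{1004745}{2} = \frac{704492027925}{2}$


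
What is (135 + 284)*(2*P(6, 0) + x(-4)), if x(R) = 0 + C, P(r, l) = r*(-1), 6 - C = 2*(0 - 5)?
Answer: 1676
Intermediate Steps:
C = 16 (C = 6 - 2*(0 - 5) = 6 - 2*(-5) = 6 - 1*(-10) = 6 + 10 = 16)
P(r, l) = -r
x(R) = 16 (x(R) = 0 + 16 = 16)
(135 + 284)*(2*P(6, 0) + x(-4)) = (135 + 284)*(2*(-1*6) + 16) = 419*(2*(-6) + 16) = 419*(-12 + 16) = 419*4 = 1676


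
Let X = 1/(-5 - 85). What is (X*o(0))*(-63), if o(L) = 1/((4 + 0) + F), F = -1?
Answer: 7/30 ≈ 0.23333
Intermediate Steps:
X = -1/90 (X = 1/(-90) = -1/90 ≈ -0.011111)
o(L) = ⅓ (o(L) = 1/((4 + 0) - 1) = 1/(4 - 1) = 1/3 = ⅓)
(X*o(0))*(-63) = -1/90*⅓*(-63) = -1/270*(-63) = 7/30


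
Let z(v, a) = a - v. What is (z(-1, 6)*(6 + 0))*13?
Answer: 546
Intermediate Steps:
(z(-1, 6)*(6 + 0))*13 = ((6 - 1*(-1))*(6 + 0))*13 = ((6 + 1)*6)*13 = (7*6)*13 = 42*13 = 546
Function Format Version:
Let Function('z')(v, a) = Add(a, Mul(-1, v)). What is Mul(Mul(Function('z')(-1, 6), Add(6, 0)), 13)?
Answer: 546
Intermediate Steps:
Mul(Mul(Function('z')(-1, 6), Add(6, 0)), 13) = Mul(Mul(Add(6, Mul(-1, -1)), Add(6, 0)), 13) = Mul(Mul(Add(6, 1), 6), 13) = Mul(Mul(7, 6), 13) = Mul(42, 13) = 546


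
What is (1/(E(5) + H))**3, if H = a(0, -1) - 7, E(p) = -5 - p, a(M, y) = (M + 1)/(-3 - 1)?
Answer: -64/328509 ≈ -0.00019482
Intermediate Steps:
a(M, y) = -1/4 - M/4 (a(M, y) = (1 + M)/(-4) = (1 + M)*(-1/4) = -1/4 - M/4)
H = -29/4 (H = (-1/4 - 1/4*0) - 7 = (-1/4 + 0) - 7 = -1/4 - 7 = -29/4 ≈ -7.2500)
(1/(E(5) + H))**3 = (1/((-5 - 1*5) - 29/4))**3 = (1/((-5 - 5) - 29/4))**3 = (1/(-10 - 29/4))**3 = (1/(-69/4))**3 = (-4/69)**3 = -64/328509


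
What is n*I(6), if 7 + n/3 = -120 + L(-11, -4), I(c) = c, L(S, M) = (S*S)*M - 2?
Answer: -11034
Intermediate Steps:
L(S, M) = -2 + M*S² (L(S, M) = S²*M - 2 = M*S² - 2 = -2 + M*S²)
n = -1839 (n = -21 + 3*(-120 + (-2 - 4*(-11)²)) = -21 + 3*(-120 + (-2 - 4*121)) = -21 + 3*(-120 + (-2 - 484)) = -21 + 3*(-120 - 486) = -21 + 3*(-606) = -21 - 1818 = -1839)
n*I(6) = -1839*6 = -11034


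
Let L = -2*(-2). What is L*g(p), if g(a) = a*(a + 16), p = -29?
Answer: 1508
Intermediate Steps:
g(a) = a*(16 + a)
L = 4
L*g(p) = 4*(-29*(16 - 29)) = 4*(-29*(-13)) = 4*377 = 1508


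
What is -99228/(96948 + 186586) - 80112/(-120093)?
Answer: 1799647934/5675074777 ≈ 0.31711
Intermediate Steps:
-99228/(96948 + 186586) - 80112/(-120093) = -99228/283534 - 80112*(-1/120093) = -99228*1/283534 + 26704/40031 = -49614/141767 + 26704/40031 = 1799647934/5675074777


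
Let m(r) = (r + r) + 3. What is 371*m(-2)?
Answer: -371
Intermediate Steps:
m(r) = 3 + 2*r (m(r) = 2*r + 3 = 3 + 2*r)
371*m(-2) = 371*(3 + 2*(-2)) = 371*(3 - 4) = 371*(-1) = -371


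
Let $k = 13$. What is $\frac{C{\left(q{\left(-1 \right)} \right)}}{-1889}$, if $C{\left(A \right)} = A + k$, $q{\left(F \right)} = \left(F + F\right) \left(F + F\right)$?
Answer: $- \frac{17}{1889} \approx -0.0089995$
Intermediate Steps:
$q{\left(F \right)} = 4 F^{2}$ ($q{\left(F \right)} = 2 F 2 F = 4 F^{2}$)
$C{\left(A \right)} = 13 + A$ ($C{\left(A \right)} = A + 13 = 13 + A$)
$\frac{C{\left(q{\left(-1 \right)} \right)}}{-1889} = \frac{13 + 4 \left(-1\right)^{2}}{-1889} = \left(13 + 4 \cdot 1\right) \left(- \frac{1}{1889}\right) = \left(13 + 4\right) \left(- \frac{1}{1889}\right) = 17 \left(- \frac{1}{1889}\right) = - \frac{17}{1889}$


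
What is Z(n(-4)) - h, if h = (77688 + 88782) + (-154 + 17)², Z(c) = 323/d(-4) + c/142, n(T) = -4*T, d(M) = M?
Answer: -52630777/284 ≈ -1.8532e+5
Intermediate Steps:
Z(c) = -323/4 + c/142 (Z(c) = 323/(-4) + c/142 = 323*(-¼) + c*(1/142) = -323/4 + c/142)
h = 185239 (h = 166470 + (-137)² = 166470 + 18769 = 185239)
Z(n(-4)) - h = (-323/4 + (-4*(-4))/142) - 1*185239 = (-323/4 + (1/142)*16) - 185239 = (-323/4 + 8/71) - 185239 = -22901/284 - 185239 = -52630777/284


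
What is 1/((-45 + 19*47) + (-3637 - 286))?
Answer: -1/3075 ≈ -0.00032520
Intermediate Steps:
1/((-45 + 19*47) + (-3637 - 286)) = 1/((-45 + 893) - 3923) = 1/(848 - 3923) = 1/(-3075) = -1/3075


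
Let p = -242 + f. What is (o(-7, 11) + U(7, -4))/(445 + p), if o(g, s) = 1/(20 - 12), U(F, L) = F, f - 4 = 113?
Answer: 57/2560 ≈ 0.022266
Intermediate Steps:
f = 117 (f = 4 + 113 = 117)
o(g, s) = 1/8
p = -125 (p = -242 + 117 = -125)
(o(-7, 11) + U(7, -4))/(445 + p) = (1/8 + 7)/(445 - 125) = (57/8)/320 = (57/8)*(1/320) = 57/2560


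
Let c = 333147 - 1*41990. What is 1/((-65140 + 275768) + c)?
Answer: 1/501785 ≈ 1.9929e-6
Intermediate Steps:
c = 291157 (c = 333147 - 41990 = 291157)
1/((-65140 + 275768) + c) = 1/((-65140 + 275768) + 291157) = 1/(210628 + 291157) = 1/501785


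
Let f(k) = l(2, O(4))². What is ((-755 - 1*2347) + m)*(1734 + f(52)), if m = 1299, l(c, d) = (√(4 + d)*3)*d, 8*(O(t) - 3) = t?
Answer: -36938061/8 ≈ -4.6173e+6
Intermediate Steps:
O(t) = 3 + t/8
l(c, d) = 3*d*√(4 + d) (l(c, d) = (3*√(4 + d))*d = 3*d*√(4 + d))
f(k) = 6615/8 (f(k) = (3*(3 + (⅛)*4)*√(4 + (3 + (⅛)*4)))² = (3*(3 + ½)*√(4 + (3 + ½)))² = (3*(7/2)*√(4 + 7/2))² = (3*(7/2)*√(15/2))² = (3*(7/2)*(√30/2))² = (21*√30/4)² = 6615/8)
((-755 - 1*2347) + m)*(1734 + f(52)) = ((-755 - 1*2347) + 1299)*(1734 + 6615/8) = ((-755 - 2347) + 1299)*(20487/8) = (-3102 + 1299)*(20487/8) = -1803*20487/8 = -36938061/8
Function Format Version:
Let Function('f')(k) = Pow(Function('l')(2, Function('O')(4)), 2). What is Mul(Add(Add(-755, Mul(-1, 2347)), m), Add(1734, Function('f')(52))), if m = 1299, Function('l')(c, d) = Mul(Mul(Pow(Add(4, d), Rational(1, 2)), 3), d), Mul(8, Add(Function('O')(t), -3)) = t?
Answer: Rational(-36938061, 8) ≈ -4.6173e+6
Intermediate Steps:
Function('O')(t) = Add(3, Mul(Rational(1, 8), t))
Function('l')(c, d) = Mul(3, d, Pow(Add(4, d), Rational(1, 2))) (Function('l')(c, d) = Mul(Mul(3, Pow(Add(4, d), Rational(1, 2))), d) = Mul(3, d, Pow(Add(4, d), Rational(1, 2))))
Function('f')(k) = Rational(6615, 8) (Function('f')(k) = Pow(Mul(3, Add(3, Mul(Rational(1, 8), 4)), Pow(Add(4, Add(3, Mul(Rational(1, 8), 4))), Rational(1, 2))), 2) = Pow(Mul(3, Add(3, Rational(1, 2)), Pow(Add(4, Add(3, Rational(1, 2))), Rational(1, 2))), 2) = Pow(Mul(3, Rational(7, 2), Pow(Add(4, Rational(7, 2)), Rational(1, 2))), 2) = Pow(Mul(3, Rational(7, 2), Pow(Rational(15, 2), Rational(1, 2))), 2) = Pow(Mul(3, Rational(7, 2), Mul(Rational(1, 2), Pow(30, Rational(1, 2)))), 2) = Pow(Mul(Rational(21, 4), Pow(30, Rational(1, 2))), 2) = Rational(6615, 8))
Mul(Add(Add(-755, Mul(-1, 2347)), m), Add(1734, Function('f')(52))) = Mul(Add(Add(-755, Mul(-1, 2347)), 1299), Add(1734, Rational(6615, 8))) = Mul(Add(Add(-755, -2347), 1299), Rational(20487, 8)) = Mul(Add(-3102, 1299), Rational(20487, 8)) = Mul(-1803, Rational(20487, 8)) = Rational(-36938061, 8)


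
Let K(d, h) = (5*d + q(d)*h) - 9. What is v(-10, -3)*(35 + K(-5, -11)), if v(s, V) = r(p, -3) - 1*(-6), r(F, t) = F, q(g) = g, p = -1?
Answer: 280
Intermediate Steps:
K(d, h) = -9 + 5*d + d*h (K(d, h) = (5*d + d*h) - 9 = -9 + 5*d + d*h)
v(s, V) = 5 (v(s, V) = -1 - 1*(-6) = -1 + 6 = 5)
v(-10, -3)*(35 + K(-5, -11)) = 5*(35 + (-9 + 5*(-5) - 5*(-11))) = 5*(35 + (-9 - 25 + 55)) = 5*(35 + 21) = 5*56 = 280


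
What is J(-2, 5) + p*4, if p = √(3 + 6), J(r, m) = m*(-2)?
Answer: 2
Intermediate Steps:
J(r, m) = -2*m
p = 3 (p = √9 = 3)
J(-2, 5) + p*4 = -2*5 + 3*4 = -10 + 12 = 2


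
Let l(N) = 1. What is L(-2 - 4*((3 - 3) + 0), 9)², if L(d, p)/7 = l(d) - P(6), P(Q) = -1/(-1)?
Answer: 0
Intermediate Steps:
P(Q) = 1 (P(Q) = -1*(-1) = 1)
L(d, p) = 0 (L(d, p) = 7*(1 - 1*1) = 7*(1 - 1) = 7*0 = 0)
L(-2 - 4*((3 - 3) + 0), 9)² = 0² = 0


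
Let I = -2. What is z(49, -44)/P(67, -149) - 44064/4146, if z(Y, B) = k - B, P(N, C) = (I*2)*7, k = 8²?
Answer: -70065/4837 ≈ -14.485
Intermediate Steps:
k = 64
P(N, C) = -28 (P(N, C) = -2*2*7 = -4*7 = -28)
z(Y, B) = 64 - B
z(49, -44)/P(67, -149) - 44064/4146 = (64 - 1*(-44))/(-28) - 44064/4146 = (64 + 44)*(-1/28) - 44064*1/4146 = 108*(-1/28) - 7344/691 = -27/7 - 7344/691 = -70065/4837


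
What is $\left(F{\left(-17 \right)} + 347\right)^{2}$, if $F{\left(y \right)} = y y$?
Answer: $404496$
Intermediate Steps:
$F{\left(y \right)} = y^{2}$
$\left(F{\left(-17 \right)} + 347\right)^{2} = \left(\left(-17\right)^{2} + 347\right)^{2} = \left(289 + 347\right)^{2} = 636^{2} = 404496$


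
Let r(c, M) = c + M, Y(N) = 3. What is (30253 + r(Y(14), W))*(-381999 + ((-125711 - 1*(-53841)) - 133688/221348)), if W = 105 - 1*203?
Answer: -757441761849450/55337 ≈ -1.3688e+10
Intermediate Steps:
W = -98 (W = 105 - 203 = -98)
r(c, M) = M + c
(30253 + r(Y(14), W))*(-381999 + ((-125711 - 1*(-53841)) - 133688/221348)) = (30253 + (-98 + 3))*(-381999 + ((-125711 - 1*(-53841)) - 133688/221348)) = (30253 - 95)*(-381999 + ((-125711 + 53841) - 133688*1/221348)) = 30158*(-381999 + (-71870 - 33422/55337)) = 30158*(-381999 - 3977103612/55337) = 30158*(-25115782275/55337) = -757441761849450/55337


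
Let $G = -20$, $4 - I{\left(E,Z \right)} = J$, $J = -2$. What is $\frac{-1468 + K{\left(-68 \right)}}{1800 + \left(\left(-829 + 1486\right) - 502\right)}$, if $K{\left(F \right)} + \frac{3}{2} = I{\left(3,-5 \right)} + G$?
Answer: $- \frac{129}{170} \approx -0.75882$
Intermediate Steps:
$I{\left(E,Z \right)} = 6$ ($I{\left(E,Z \right)} = 4 - -2 = 4 + 2 = 6$)
$K{\left(F \right)} = - \frac{31}{2}$ ($K{\left(F \right)} = - \frac{3}{2} + \left(6 - 20\right) = - \frac{3}{2} - 14 = - \frac{31}{2}$)
$\frac{-1468 + K{\left(-68 \right)}}{1800 + \left(\left(-829 + 1486\right) - 502\right)} = \frac{-1468 - \frac{31}{2}}{1800 + \left(\left(-829 + 1486\right) - 502\right)} = - \frac{2967}{2 \left(1800 + \left(657 - 502\right)\right)} = - \frac{2967}{2 \left(1800 + 155\right)} = - \frac{2967}{2 \cdot 1955} = \left(- \frac{2967}{2}\right) \frac{1}{1955} = - \frac{129}{170}$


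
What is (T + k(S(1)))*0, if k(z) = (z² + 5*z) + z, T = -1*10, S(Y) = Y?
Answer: 0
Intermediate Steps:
T = -10
k(z) = z² + 6*z
(T + k(S(1)))*0 = (-10 + 1*(6 + 1))*0 = (-10 + 1*7)*0 = (-10 + 7)*0 = -3*0 = 0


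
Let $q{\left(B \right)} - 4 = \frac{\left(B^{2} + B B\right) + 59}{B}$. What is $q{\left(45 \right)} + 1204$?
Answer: $\frac{58469}{45} \approx 1299.3$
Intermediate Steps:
$q{\left(B \right)} = 4 + \frac{59 + 2 B^{2}}{B}$ ($q{\left(B \right)} = 4 + \frac{\left(B^{2} + B B\right) + 59}{B} = 4 + \frac{\left(B^{2} + B^{2}\right) + 59}{B} = 4 + \frac{2 B^{2} + 59}{B} = 4 + \frac{59 + 2 B^{2}}{B}$)
$q{\left(45 \right)} + 1204 = \left(4 + 2 \cdot 45 + \frac{59}{45}\right) + 1204 = \left(4 + 90 + 59 \cdot \frac{1}{45}\right) + 1204 = \left(4 + 90 + \frac{59}{45}\right) + 1204 = \frac{4289}{45} + 1204 = \frac{58469}{45}$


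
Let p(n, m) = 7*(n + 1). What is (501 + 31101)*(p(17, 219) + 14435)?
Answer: 460156722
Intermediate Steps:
p(n, m) = 7 + 7*n (p(n, m) = 7*(1 + n) = 7 + 7*n)
(501 + 31101)*(p(17, 219) + 14435) = (501 + 31101)*((7 + 7*17) + 14435) = 31602*((7 + 119) + 14435) = 31602*(126 + 14435) = 31602*14561 = 460156722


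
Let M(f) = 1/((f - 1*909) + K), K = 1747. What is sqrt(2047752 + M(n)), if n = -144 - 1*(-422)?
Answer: sqrt(70844028223)/186 ≈ 1431.0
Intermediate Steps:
n = 278 (n = -144 + 422 = 278)
M(f) = 1/(838 + f) (M(f) = 1/((f - 1*909) + 1747) = 1/((f - 909) + 1747) = 1/((-909 + f) + 1747) = 1/(838 + f))
sqrt(2047752 + M(n)) = sqrt(2047752 + 1/(838 + 278)) = sqrt(2047752 + 1/1116) = sqrt(2285291233/1116) = sqrt(70844028223)/186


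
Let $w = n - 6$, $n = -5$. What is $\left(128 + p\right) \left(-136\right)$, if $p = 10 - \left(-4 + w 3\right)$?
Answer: $-23800$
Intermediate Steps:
$w = -11$ ($w = -5 - 6 = -11$)
$p = 47$ ($p = 10 - \left(-4 - 33\right) = 10 - -37 = 10 + 37 = 47$)
$\left(128 + p\right) \left(-136\right) = \left(128 + 47\right) \left(-136\right) = 175 \left(-136\right) = -23800$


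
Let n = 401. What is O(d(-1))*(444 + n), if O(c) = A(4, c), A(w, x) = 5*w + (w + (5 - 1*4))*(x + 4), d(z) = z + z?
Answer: 25350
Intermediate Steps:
d(z) = 2*z
A(w, x) = 5*w + (1 + w)*(4 + x) (A(w, x) = 5*w + (w + (5 - 4))*(4 + x) = 5*w + (w + 1)*(4 + x) = 5*w + (1 + w)*(4 + x))
O(c) = 40 + 5*c (O(c) = 4 + c + 9*4 + 4*c = 4 + c + 36 + 4*c = 40 + 5*c)
O(d(-1))*(444 + n) = (40 + 5*(2*(-1)))*(444 + 401) = (40 + 5*(-2))*845 = (40 - 10)*845 = 30*845 = 25350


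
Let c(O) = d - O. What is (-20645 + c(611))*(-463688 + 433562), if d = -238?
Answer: 647528244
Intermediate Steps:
c(O) = -238 - O
(-20645 + c(611))*(-463688 + 433562) = (-20645 + (-238 - 1*611))*(-463688 + 433562) = (-20645 + (-238 - 611))*(-30126) = (-20645 - 849)*(-30126) = -21494*(-30126) = 647528244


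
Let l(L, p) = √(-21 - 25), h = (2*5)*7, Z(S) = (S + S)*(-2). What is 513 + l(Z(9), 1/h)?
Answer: 513 + I*√46 ≈ 513.0 + 6.7823*I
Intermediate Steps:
Z(S) = -4*S (Z(S) = (2*S)*(-2) = -4*S)
h = 70 (h = 10*7 = 70)
l(L, p) = I*√46 (l(L, p) = √(-46) = I*√46)
513 + l(Z(9), 1/h) = 513 + I*√46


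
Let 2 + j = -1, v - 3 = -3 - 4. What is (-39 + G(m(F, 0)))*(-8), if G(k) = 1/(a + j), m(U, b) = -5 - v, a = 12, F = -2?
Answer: 2800/9 ≈ 311.11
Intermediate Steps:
v = -4 (v = 3 + (-3 - 4) = 3 - 7 = -4)
j = -3 (j = -2 - 1 = -3)
m(U, b) = -1 (m(U, b) = -5 - 1*(-4) = -5 + 4 = -1)
G(k) = ⅑ (G(k) = 1/(12 - 3) = 1/9 = ⅑)
(-39 + G(m(F, 0)))*(-8) = (-39 + ⅑)*(-8) = -350/9*(-8) = 2800/9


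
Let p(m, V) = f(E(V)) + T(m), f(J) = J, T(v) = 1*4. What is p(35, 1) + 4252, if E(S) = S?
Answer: 4257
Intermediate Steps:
T(v) = 4
p(m, V) = 4 + V (p(m, V) = V + 4 = 4 + V)
p(35, 1) + 4252 = (4 + 1) + 4252 = 5 + 4252 = 4257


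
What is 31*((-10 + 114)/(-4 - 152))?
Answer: -62/3 ≈ -20.667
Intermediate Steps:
31*((-10 + 114)/(-4 - 152)) = 31*(104/(-156)) = 31*(104*(-1/156)) = 31*(-2/3) = -62/3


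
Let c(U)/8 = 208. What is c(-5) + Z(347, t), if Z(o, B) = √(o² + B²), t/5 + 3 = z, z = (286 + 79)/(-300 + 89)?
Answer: 1664 + √5385629189/211 ≈ 2011.8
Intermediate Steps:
z = -365/211 (z = 365/(-211) = 365*(-1/211) = -365/211 ≈ -1.7299)
c(U) = 1664 (c(U) = 8*208 = 1664)
t = -4990/211 (t = -15 + 5*(-365/211) = -15 - 1825/211 = -4990/211 ≈ -23.649)
Z(o, B) = √(B² + o²)
c(-5) + Z(347, t) = 1664 + √((-4990/211)² + 347²) = 1664 + √(24900100/44521 + 120409) = 1664 + √(5385629189/44521) = 1664 + √5385629189/211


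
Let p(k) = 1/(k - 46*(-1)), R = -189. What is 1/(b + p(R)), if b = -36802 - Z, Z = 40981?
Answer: -143/11122970 ≈ -1.2856e-5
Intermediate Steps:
p(k) = 1/(46 + k) (p(k) = 1/(k + 46) = 1/(46 + k))
b = -77783 (b = -36802 - 1*40981 = -36802 - 40981 = -77783)
1/(b + p(R)) = 1/(-77783 + 1/(46 - 189)) = 1/(-77783 + 1/(-143)) = 1/(-77783 - 1/143) = 1/(-11122970/143) = -143/11122970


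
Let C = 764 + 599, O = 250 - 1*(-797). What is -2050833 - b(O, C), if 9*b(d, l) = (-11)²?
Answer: -18457618/9 ≈ -2.0508e+6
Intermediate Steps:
O = 1047 (O = 250 + 797 = 1047)
C = 1363
b(d, l) = 121/9 (b(d, l) = (⅑)*(-11)² = (⅑)*121 = 121/9)
-2050833 - b(O, C) = -2050833 - 1*121/9 = -2050833 - 121/9 = -18457618/9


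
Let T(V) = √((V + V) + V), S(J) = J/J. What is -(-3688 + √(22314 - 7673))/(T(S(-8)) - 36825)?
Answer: -43784925/452026874 - 1189*√3/452026874 ≈ -0.096868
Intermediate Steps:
S(J) = 1
T(V) = √3*√V (T(V) = √(2*V + V) = √(3*V) = √3*√V)
-(-3688 + √(22314 - 7673))/(T(S(-8)) - 36825) = -(-3688 + √(22314 - 7673))/(√3*√1 - 36825) = -(-3688 + √14641)/(√3*1 - 36825) = -(-3688 + 121)/(√3 - 36825) = -(-3567)/(-36825 + √3) = 3567/(-36825 + √3)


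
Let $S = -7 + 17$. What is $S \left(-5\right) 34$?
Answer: $-1700$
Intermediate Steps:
$S = 10$
$S \left(-5\right) 34 = 10 \left(-5\right) 34 = \left(-50\right) 34 = -1700$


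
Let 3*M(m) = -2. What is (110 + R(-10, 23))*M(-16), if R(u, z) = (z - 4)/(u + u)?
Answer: -727/10 ≈ -72.700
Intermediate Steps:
M(m) = -⅔ (M(m) = (⅓)*(-2) = -⅔)
R(u, z) = (-4 + z)/(2*u) (R(u, z) = (-4 + z)/((2*u)) = (-4 + z)*(1/(2*u)) = (-4 + z)/(2*u))
(110 + R(-10, 23))*M(-16) = (110 + (½)*(-4 + 23)/(-10))*(-⅔) = (110 + (½)*(-⅒)*19)*(-⅔) = (110 - 19/20)*(-⅔) = (2181/20)*(-⅔) = -727/10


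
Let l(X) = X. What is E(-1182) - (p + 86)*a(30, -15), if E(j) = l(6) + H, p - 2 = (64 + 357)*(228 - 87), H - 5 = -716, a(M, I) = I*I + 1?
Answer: -13436179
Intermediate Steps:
a(M, I) = 1 + I**2 (a(M, I) = I**2 + 1 = 1 + I**2)
H = -711 (H = 5 - 716 = -711)
p = 59363 (p = 2 + (64 + 357)*(228 - 87) = 2 + 421*141 = 2 + 59361 = 59363)
E(j) = -705 (E(j) = 6 - 711 = -705)
E(-1182) - (p + 86)*a(30, -15) = -705 - (59363 + 86)*(1 + (-15)**2) = -705 - 59449*(1 + 225) = -705 - 59449*226 = -705 - 1*13435474 = -705 - 13435474 = -13436179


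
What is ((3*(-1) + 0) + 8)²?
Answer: 25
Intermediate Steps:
((3*(-1) + 0) + 8)² = ((-3 + 0) + 8)² = (-3 + 8)² = 5² = 25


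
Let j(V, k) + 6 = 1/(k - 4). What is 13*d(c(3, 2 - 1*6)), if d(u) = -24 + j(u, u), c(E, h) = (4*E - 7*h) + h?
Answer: -12467/32 ≈ -389.59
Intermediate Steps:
j(V, k) = -6 + 1/(-4 + k) (j(V, k) = -6 + 1/(k - 4) = -6 + 1/(-4 + k))
c(E, h) = -6*h + 4*E (c(E, h) = (-7*h + 4*E) + h = -6*h + 4*E)
d(u) = -24 + (25 - 6*u)/(-4 + u)
13*d(c(3, 2 - 1*6)) = 13*((121 - 30*(-6*(2 - 1*6) + 4*3))/(-4 + (-6*(2 - 1*6) + 4*3))) = 13*((121 - 30*(-6*(2 - 6) + 12))/(-4 + (-6*(2 - 6) + 12))) = 13*((121 - 30*(-6*(-4) + 12))/(-4 + (-6*(-4) + 12))) = 13*((121 - 30*(24 + 12))/(-4 + (24 + 12))) = 13*((121 - 30*36)/(-4 + 36)) = 13*((121 - 1080)/32) = 13*((1/32)*(-959)) = 13*(-959/32) = -12467/32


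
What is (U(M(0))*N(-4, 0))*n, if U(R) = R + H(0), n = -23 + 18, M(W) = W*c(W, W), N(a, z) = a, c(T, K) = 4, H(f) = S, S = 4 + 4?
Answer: 160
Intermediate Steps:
S = 8
H(f) = 8
M(W) = 4*W (M(W) = W*4 = 4*W)
n = -5
U(R) = 8 + R (U(R) = R + 8 = 8 + R)
(U(M(0))*N(-4, 0))*n = ((8 + 4*0)*(-4))*(-5) = ((8 + 0)*(-4))*(-5) = (8*(-4))*(-5) = -32*(-5) = 160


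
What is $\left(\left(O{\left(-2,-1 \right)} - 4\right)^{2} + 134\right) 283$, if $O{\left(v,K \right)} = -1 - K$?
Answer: $42450$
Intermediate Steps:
$\left(\left(O{\left(-2,-1 \right)} - 4\right)^{2} + 134\right) 283 = \left(\left(\left(-1 - -1\right) - 4\right)^{2} + 134\right) 283 = \left(\left(\left(-1 + 1\right) - 4\right)^{2} + 134\right) 283 = \left(\left(0 - 4\right)^{2} + 134\right) 283 = \left(\left(-4\right)^{2} + 134\right) 283 = \left(16 + 134\right) 283 = 150 \cdot 283 = 42450$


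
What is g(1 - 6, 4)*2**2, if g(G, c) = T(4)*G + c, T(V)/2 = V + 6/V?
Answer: -204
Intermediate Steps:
T(V) = 2*V + 12/V (T(V) = 2*(V + 6/V) = 2*V + 12/V)
g(G, c) = c + 11*G (g(G, c) = (2*4 + 12/4)*G + c = (8 + 12*(1/4))*G + c = (8 + 3)*G + c = 11*G + c = c + 11*G)
g(1 - 6, 4)*2**2 = (4 + 11*(1 - 6))*2**2 = (4 + 11*(-5))*4 = (4 - 55)*4 = -51*4 = -204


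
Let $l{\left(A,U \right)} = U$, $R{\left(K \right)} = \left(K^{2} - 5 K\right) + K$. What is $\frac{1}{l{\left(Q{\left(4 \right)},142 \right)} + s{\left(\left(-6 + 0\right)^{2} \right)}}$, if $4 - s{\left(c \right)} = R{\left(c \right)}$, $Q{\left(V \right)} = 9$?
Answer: $- \frac{1}{1006} \approx -0.00099404$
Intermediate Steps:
$R{\left(K \right)} = K^{2} - 4 K$
$s{\left(c \right)} = 4 - c \left(-4 + c\right)$
$\frac{1}{l{\left(Q{\left(4 \right)},142 \right)} + s{\left(\left(-6 + 0\right)^{2} \right)}} = \frac{1}{142 + \left(4 - \left(-6 + 0\right)^{2} \left(-4 + \left(-6 + 0\right)^{2}\right)\right)} = \frac{1}{142 + \left(4 - \left(-6\right)^{2} \left(-4 + \left(-6\right)^{2}\right)\right)} = \frac{1}{142 + \left(4 - 36 \left(-4 + 36\right)\right)} = \frac{1}{142 + \left(4 - 36 \cdot 32\right)} = \frac{1}{142 + \left(4 - 1152\right)} = \frac{1}{142 - 1148} = \frac{1}{-1006} = - \frac{1}{1006}$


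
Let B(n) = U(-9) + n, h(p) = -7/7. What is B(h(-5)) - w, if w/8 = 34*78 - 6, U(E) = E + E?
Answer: -21187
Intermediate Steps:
U(E) = 2*E
h(p) = -1 (h(p) = -7*⅐ = -1)
B(n) = -18 + n (B(n) = 2*(-9) + n = -18 + n)
w = 21168 (w = 8*(34*78 - 6) = 8*(2652 - 6) = 8*2646 = 21168)
B(h(-5)) - w = (-18 - 1) - 1*21168 = -19 - 21168 = -21187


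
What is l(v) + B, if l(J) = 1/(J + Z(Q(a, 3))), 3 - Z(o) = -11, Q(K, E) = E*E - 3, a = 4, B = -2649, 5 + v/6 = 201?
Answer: -3152309/1190 ≈ -2649.0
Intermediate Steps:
v = 1176 (v = -30 + 6*201 = -30 + 1206 = 1176)
Q(K, E) = -3 + E² (Q(K, E) = E² - 3 = -3 + E²)
Z(o) = 14 (Z(o) = 3 - 1*(-11) = 3 + 11 = 14)
l(J) = 1/(14 + J) (l(J) = 1/(J + 14) = 1/(14 + J))
l(v) + B = 1/(14 + 1176) - 2649 = 1/1190 - 2649 = -3152309/1190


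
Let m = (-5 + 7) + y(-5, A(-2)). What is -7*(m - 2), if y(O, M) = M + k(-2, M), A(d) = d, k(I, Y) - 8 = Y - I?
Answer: -42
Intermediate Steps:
k(I, Y) = 8 + Y - I (k(I, Y) = 8 + (Y - I) = 8 + Y - I)
y(O, M) = 10 + 2*M (y(O, M) = M + (8 + M - 1*(-2)) = M + (8 + M + 2) = M + (10 + M) = 10 + 2*M)
m = 8 (m = (-5 + 7) + (10 + 2*(-2)) = 2 + (10 - 4) = 2 + 6 = 8)
-7*(m - 2) = -7*(8 - 2) = -7*6 = -42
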